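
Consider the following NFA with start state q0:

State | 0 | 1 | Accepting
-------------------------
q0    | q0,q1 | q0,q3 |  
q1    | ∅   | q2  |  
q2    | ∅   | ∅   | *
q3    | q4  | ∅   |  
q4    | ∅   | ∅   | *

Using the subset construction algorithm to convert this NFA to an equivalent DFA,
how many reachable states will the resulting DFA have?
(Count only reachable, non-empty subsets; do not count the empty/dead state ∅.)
Start subset: {q0}
{q0}: on 0 → {q0, q1}, on 1 → {q0, q3}
{q0, q1}: on 0 → {q0, q1}, on 1 → {q0, q2, q3}
{q0, q3}: on 0 → {q0, q1, q4}, on 1 → {q0, q3}
{q0, q2, q3}: on 0 → {q0, q1, q4}, on 1 → {q0, q3}
{q0, q1, q4}: on 0 → {q0, q1}, on 1 → {q0, q2, q3}
Reachable non-empty subsets: {q0}, {q0, q1}, {q0, q3}, {q0, q2, q3}, {q0, q1, q4} — 5 in total.

Final answer: 5 states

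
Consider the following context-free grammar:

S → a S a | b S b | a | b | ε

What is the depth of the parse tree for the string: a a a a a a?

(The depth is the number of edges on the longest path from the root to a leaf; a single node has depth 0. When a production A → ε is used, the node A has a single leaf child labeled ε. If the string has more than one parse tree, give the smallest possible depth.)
The string has even length 6, so its (unique) parse tree peels off matching outer symbols: S → a S a, S → a S a, S → a S a, and finally S → ε for the empty middle.
The S nodes are at depths 0..3; the ε leaf under the innermost S is at depth 4 (terminal leaves are at depths 1..3).
Depth = 4.

Final answer: 4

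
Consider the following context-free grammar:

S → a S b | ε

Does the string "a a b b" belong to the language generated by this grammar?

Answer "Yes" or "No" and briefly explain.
A derivation exists: S ⇒ a S b ⇒ a a S b b ⇒ a a b b (using S → a S b twice, then S → ε).

Final answer: Yes - a valid derivation exists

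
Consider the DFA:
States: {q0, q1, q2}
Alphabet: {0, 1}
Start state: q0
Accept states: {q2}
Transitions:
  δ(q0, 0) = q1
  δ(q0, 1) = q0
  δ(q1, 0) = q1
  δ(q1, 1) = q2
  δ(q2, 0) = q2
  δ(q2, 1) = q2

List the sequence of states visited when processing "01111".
Starting at q0
Read '0': q0 -> q1
Read '1': q1 -> q2
Read '1': q2 -> q2
Read '1': q2 -> q2
Read '1': q2 -> q2

Final answer: q0 -> q1 -> q2 -> q2 -> q2 -> q2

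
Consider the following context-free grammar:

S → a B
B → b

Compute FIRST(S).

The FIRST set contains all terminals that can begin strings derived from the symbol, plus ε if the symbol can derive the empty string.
S has the single production S → a B, whose right-hand side begins with the terminal a. So FIRST(S) = {a}.

Final answer: {a}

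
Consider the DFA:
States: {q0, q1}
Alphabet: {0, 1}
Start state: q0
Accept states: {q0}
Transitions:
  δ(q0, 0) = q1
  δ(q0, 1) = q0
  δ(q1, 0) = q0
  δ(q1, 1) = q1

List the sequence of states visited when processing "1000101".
Starting at q0
Read '1': q0 -> q0
Read '0': q0 -> q1
Read '0': q1 -> q0
Read '0': q0 -> q1
Read '1': q1 -> q1
Read '0': q1 -> q0
Read '1': q0 -> q0

Final answer: q0 -> q0 -> q1 -> q0 -> q1 -> q1 -> q0 -> q0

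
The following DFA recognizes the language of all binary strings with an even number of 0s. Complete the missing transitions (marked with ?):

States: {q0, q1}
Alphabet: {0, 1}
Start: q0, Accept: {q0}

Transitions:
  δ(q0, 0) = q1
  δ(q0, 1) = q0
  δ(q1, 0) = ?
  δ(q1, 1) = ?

What each state remembers (consistent with the given transitions and accept states):
  q0: an even number of 0s has been read so far
  q1: an odd number of 0s has been read so far
Filling in the missing entries:
  δ(q1, 0): in q1 (an odd number of 0s has been read so far), after reading 0 we have: an even number of 0s has been read so far → q0
  δ(q1, 1): in q1 (an odd number of 0s has been read so far), after reading 1 we have: an odd number of 0s has been read so far → q1

Final answer: δ(q1, 0) = q0; δ(q1, 1) = q1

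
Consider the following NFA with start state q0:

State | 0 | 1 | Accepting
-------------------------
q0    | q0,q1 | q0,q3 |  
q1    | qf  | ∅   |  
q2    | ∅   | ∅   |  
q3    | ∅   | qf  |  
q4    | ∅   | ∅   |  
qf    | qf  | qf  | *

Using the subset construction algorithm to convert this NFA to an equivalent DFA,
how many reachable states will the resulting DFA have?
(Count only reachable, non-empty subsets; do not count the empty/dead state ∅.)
Start subset: {q0}
{q0}: on 0 → {q0, q1}, on 1 → {q0, q3}
{q0, q1}: on 0 → {q0, q1, qf}, on 1 → {q0, q3}
{q0, q3}: on 0 → {q0, q1}, on 1 → {q0, q3, qf}
{q0, q1, qf}: on 0 → {q0, q1, qf}, on 1 → {q0, q3, qf}
{q0, q3, qf}: on 0 → {q0, q1, qf}, on 1 → {q0, q3, qf}
Reachable non-empty subsets: {q0}, {q0, q1}, {q0, q3}, {q0, q1, qf}, {q0, q3, qf} — 5 in total.

Final answer: 5 states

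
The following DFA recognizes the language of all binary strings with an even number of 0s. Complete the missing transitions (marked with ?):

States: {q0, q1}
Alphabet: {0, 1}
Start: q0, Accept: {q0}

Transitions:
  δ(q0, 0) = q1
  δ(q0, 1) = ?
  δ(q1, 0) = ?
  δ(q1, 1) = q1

What each state remembers (consistent with the given transitions and accept states):
  q0: an even number of 0s has been read so far
  q1: an odd number of 0s has been read so far
Filling in the missing entries:
  δ(q0, 1): in q0 (an even number of 0s has been read so far), after reading 1 we have: an even number of 0s has been read so far → q0
  δ(q1, 0): in q1 (an odd number of 0s has been read so far), after reading 0 we have: an even number of 0s has been read so far → q0

Final answer: δ(q0, 1) = q0; δ(q1, 0) = q0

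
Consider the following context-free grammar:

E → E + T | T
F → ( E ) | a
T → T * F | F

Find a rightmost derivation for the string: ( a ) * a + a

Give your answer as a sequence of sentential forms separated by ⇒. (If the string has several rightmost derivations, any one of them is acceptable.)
Start with E.
Step 1: the rightmost non-terminal is E; apply E → E + T:  E + T
Step 2: the rightmost non-terminal is T; apply T → F:  E + F
Step 3: the rightmost non-terminal is F; apply F → a:  E + a
Step 4: the rightmost non-terminal is E; apply E → T:  T + a
Step 5: the rightmost non-terminal is T; apply T → T * F:  T * F + a
Step 6: the rightmost non-terminal is F; apply F → a:  T * a + a
Step 7: the rightmost non-terminal is T; apply T → F:  F * a + a
Step 8: the rightmost non-terminal is F; apply F → ( E ):  ( E ) * a + a
Step 9: the rightmost non-terminal is E; apply E → T:  ( T ) * a + a
Step 10: the rightmost non-terminal is T; apply T → F:  ( F ) * a + a
Step 11: the rightmost non-terminal is F; apply F → a:  ( a ) * a + a

Final answer: E ⇒ E + T ⇒ E + F ⇒ E + a ⇒ T + a ⇒ T * F + a ⇒ T * a + a ⇒ F * a + a ⇒ ( E ) * a + a ⇒ ( T ) * a + a ⇒ ( F ) * a + a ⇒ ( a ) * a + a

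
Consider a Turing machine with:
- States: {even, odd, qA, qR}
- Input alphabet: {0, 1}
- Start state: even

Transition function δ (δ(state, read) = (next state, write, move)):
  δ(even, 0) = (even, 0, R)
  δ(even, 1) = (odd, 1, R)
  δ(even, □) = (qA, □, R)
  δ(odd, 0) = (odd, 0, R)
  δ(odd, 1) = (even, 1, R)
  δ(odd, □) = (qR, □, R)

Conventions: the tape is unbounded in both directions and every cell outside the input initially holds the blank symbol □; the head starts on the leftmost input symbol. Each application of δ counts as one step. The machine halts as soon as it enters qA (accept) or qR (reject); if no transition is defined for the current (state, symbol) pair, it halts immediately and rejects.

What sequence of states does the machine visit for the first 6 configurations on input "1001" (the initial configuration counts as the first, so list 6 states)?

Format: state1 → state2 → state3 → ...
Step 0: [even]1001 (head at position 0)
Step 1: δ(even, 1) = (odd, 1, R)  ⊢  1[odd]001 (head at position 1)
Step 2: δ(odd, 0) = (odd, 0, R)  ⊢  10[odd]01 (head at position 2)
Step 3: δ(odd, 0) = (odd, 0, R)  ⊢  100[odd]1 (head at position 3)
Step 4: δ(odd, 1) = (even, 1, R)  ⊢  1001[even]□ (head at position 4)
Step 5: δ(even, □) = (qA, □, R)  ⊢  1001□[qA]□ (head at position 5)
Reading off the states of these 6 configurations: even → odd → odd → odd → even → qA

Final answer: even → odd → odd → odd → even → qA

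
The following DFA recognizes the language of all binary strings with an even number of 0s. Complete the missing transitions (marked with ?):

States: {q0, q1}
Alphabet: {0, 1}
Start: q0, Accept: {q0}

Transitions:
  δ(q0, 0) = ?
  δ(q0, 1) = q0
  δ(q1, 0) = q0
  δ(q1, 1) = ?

What each state remembers (consistent with the given transitions and accept states):
  q0: an even number of 0s has been read so far
  q1: an odd number of 0s has been read so far
Filling in the missing entries:
  δ(q0, 0): in q0 (an even number of 0s has been read so far), after reading 0 we have: an odd number of 0s has been read so far → q1
  δ(q1, 1): in q1 (an odd number of 0s has been read so far), after reading 1 we have: an odd number of 0s has been read so far → q1

Final answer: δ(q0, 0) = q1; δ(q1, 1) = q1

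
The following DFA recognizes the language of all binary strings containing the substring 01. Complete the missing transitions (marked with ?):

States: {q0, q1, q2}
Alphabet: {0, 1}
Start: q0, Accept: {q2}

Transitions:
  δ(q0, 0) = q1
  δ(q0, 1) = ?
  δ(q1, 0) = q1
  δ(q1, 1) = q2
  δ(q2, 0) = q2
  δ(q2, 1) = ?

What each state remembers (consistent with the given transitions and accept states):
  q0: 01 not seen yet and the last symbol was not 0
  q1: 01 not seen yet and the last symbol was 0
  q2: the substring 01 has already been seen
Filling in the missing entries:
  δ(q0, 1): in q0 (01 not seen yet and the last symbol was not 0), after reading 1 we have: 01 not seen yet and the last symbol was not 0 → q0
  δ(q2, 1): in q2 (the substring 01 has already been seen), after reading 1 we have: the substring 01 has already been seen → q2

Final answer: δ(q0, 1) = q0; δ(q2, 1) = q2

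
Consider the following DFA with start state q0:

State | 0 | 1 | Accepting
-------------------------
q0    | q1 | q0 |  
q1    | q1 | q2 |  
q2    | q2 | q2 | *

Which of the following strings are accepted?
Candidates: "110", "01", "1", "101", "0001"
"110": q0 → q0 → q0 → q1; q1 is not accepting → rejected
"01": q0 → q1 → q2; q2 is accepting → accepted
"1": q0 → q0; q0 is not accepting → rejected
"101": q0 → q0 → q1 → q2; q2 is accepting → accepted
"0001": q0 → q1 → q1 → q1 → q2; q2 is accepting → accepted

Final answer: "01", "101", "0001"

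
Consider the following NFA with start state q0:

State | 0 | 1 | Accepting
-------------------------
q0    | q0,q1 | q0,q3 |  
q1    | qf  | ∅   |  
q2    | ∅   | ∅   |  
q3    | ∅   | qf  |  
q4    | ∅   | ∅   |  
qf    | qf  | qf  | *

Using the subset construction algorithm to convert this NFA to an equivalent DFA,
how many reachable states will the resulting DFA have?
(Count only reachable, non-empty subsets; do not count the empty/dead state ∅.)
Start subset: {q0}
{q0}: on 0 → {q0, q1}, on 1 → {q0, q3}
{q0, q1}: on 0 → {q0, q1, qf}, on 1 → {q0, q3}
{q0, q3}: on 0 → {q0, q1}, on 1 → {q0, q3, qf}
{q0, q1, qf}: on 0 → {q0, q1, qf}, on 1 → {q0, q3, qf}
{q0, q3, qf}: on 0 → {q0, q1, qf}, on 1 → {q0, q3, qf}
Reachable non-empty subsets: {q0}, {q0, q1}, {q0, q3}, {q0, q1, qf}, {q0, q3, qf} — 5 in total.

Final answer: 5 states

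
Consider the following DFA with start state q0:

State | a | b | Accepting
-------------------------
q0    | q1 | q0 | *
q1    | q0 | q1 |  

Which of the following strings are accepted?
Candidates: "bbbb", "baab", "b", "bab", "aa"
"bbbb": q0 → q0 → q0 → q0 → q0; q0 is accepting → accepted
"baab": q0 → q0 → q1 → q0 → q0; q0 is accepting → accepted
"b": q0 → q0; q0 is accepting → accepted
"bab": q0 → q0 → q1 → q1; q1 is not accepting → rejected
"aa": q0 → q1 → q0; q0 is accepting → accepted

Final answer: "bbbb", "baab", "b", "aa"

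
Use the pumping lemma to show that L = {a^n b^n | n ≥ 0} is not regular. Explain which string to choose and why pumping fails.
Language: L = {a^n b^n | n ≥ 0} (equal numbers of a's followed by b's)
Step 1: Assume for contradiction that L is regular, with pumping length p.
Step 2: Choose s = a^p b^p. Then s ∈ L (it has p a's followed by p b's) and |s| ≥ p.
Step 3: Consider any decomposition s = xyz with |xy| ≤ p and |y| > 0. Since |xy| ≤ p and the first p symbols of s are all a's, y = a^k for some k with 1 ≤ k ≤ p.
Step 4: Pumping up (i = 2): xy²z = a^(p+k) b^p, which has more a's than b's, so xy²z ∉ L.
This contradicts the pumping lemma, so L is not regular.

Final answer: Choose s = a^p b^p. Since |xy| ≤ p, y = a^k with k ≥ 1. Then xy²z = a^(p+k) b^p ∉ L.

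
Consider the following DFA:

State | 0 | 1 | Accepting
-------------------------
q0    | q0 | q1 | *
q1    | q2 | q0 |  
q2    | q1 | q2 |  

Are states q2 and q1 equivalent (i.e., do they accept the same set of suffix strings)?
Try the suffix "1".
From q2: q2 → q2 — not accepting.
From q1: q1 → q0 — accepting.
The two states disagree on this suffix, so they are not equivalent.

Final answer: No. Distinguishing string: "1" - accepted from q1 but not from q2.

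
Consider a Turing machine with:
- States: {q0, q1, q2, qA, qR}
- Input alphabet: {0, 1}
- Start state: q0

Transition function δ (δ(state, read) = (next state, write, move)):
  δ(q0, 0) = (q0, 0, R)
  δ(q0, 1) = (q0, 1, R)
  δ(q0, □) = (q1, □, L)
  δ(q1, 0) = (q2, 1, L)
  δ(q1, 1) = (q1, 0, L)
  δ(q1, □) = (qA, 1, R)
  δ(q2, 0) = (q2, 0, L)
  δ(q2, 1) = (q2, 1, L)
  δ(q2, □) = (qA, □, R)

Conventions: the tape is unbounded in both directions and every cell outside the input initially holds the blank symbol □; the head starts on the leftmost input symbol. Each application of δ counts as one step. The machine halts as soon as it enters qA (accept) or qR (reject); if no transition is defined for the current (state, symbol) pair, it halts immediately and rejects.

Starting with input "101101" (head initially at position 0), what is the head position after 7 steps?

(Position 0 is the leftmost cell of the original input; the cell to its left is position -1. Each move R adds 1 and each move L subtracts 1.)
Step 0: [q0]101101 (head at position 0)
Step 1: δ(q0, 1) = (q0, 1, R)  ⊢  1[q0]01101 (head at position 1)
Step 2: δ(q0, 0) = (q0, 0, R)  ⊢  10[q0]1101 (head at position 2)
Step 3: δ(q0, 1) = (q0, 1, R)  ⊢  101[q0]101 (head at position 3)
Step 4: δ(q0, 1) = (q0, 1, R)  ⊢  1011[q0]01 (head at position 4)
Step 5: δ(q0, 0) = (q0, 0, R)  ⊢  10110[q0]1 (head at position 5)
Step 6: δ(q0, 1) = (q0, 1, R)  ⊢  101101[q0]□ (head at position 6)
Step 7: δ(q0, □) = (q1, □, L)  ⊢  10110[q1]1□ (head at position 5)
Head position after 7 steps: 5

Final answer: Position 5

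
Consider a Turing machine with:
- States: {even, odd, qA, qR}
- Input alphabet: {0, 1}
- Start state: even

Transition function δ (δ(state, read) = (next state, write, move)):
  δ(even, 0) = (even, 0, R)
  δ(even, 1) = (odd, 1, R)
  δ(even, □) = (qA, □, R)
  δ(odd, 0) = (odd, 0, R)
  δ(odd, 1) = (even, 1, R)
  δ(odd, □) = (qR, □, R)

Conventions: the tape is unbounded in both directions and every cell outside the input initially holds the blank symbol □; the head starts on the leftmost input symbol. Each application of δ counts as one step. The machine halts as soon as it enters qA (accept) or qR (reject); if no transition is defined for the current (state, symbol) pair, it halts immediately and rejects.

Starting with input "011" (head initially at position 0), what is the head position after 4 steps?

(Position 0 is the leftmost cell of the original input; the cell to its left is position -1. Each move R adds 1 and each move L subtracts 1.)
Step 0: [even]011 (head at position 0)
Step 1: δ(even, 0) = (even, 0, R)  ⊢  0[even]11 (head at position 1)
Step 2: δ(even, 1) = (odd, 1, R)  ⊢  01[odd]1 (head at position 2)
Step 3: δ(odd, 1) = (even, 1, R)  ⊢  011[even]□ (head at position 3)
Step 4: δ(even, □) = (qA, □, R)  ⊢  011□[qA]□ (head at position 4)
Head position after 4 steps: 4

Final answer: Position 4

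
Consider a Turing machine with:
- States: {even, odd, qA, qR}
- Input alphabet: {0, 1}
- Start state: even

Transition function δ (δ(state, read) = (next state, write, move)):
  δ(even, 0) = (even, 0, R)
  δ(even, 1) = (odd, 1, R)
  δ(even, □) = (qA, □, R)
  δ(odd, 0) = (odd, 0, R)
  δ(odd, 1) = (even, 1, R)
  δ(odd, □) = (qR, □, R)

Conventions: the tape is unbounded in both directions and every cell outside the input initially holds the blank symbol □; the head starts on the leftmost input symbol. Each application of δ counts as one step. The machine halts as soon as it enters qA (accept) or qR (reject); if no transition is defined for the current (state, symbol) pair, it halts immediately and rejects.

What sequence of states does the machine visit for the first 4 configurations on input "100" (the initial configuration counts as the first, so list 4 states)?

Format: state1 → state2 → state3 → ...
Step 0: [even]100 (head at position 0)
Step 1: δ(even, 1) = (odd, 1, R)  ⊢  1[odd]00 (head at position 1)
Step 2: δ(odd, 0) = (odd, 0, R)  ⊢  10[odd]0 (head at position 2)
Step 3: δ(odd, 0) = (odd, 0, R)  ⊢  100[odd]□ (head at position 3)
Reading off the states of these 4 configurations: even → odd → odd → odd

Final answer: even → odd → odd → odd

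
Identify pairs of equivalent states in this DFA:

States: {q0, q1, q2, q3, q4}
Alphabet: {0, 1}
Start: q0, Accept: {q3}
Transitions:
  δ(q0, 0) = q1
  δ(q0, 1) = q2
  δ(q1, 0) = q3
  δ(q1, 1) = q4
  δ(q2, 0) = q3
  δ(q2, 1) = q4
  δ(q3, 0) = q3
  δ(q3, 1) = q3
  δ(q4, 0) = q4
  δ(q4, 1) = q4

Using the table-filling algorithm:
Round 0 – mark pairs where exactly one state is accepting: (q0,q3), (q1,q3), (q2,q3), (q3,q4)
Round 1 – newly marked: (q0,q1) [on 0: q1 vs q3, already marked]; (q0,q2) [on 0: q1 vs q3, already marked]; (q1,q4) [on 0: q3 vs q4, already marked]; (q2,q4) [on 0: q3 vs q4, already marked]
Round 2 – newly marked: (q0,q4) [on 0: q1 vs q4, already marked]
No further pairs can be marked.
(q1, q2) unmarked: δ(q1,0)=q3, δ(q2,0)=q3; δ(q1,1)=q4, δ(q2,1)=q4 → equivalent
Equivalent pairs: (q1, q2)

Final answer: Equivalent pairs: (q1, q2)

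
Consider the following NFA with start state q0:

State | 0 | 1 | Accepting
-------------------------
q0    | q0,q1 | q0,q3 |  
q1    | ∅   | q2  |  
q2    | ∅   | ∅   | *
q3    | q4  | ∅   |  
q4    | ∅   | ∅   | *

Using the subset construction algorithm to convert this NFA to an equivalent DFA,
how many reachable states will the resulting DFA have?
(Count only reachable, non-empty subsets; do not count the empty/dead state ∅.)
Start subset: {q0}
{q0}: on 0 → {q0, q1}, on 1 → {q0, q3}
{q0, q1}: on 0 → {q0, q1}, on 1 → {q0, q2, q3}
{q0, q3}: on 0 → {q0, q1, q4}, on 1 → {q0, q3}
{q0, q2, q3}: on 0 → {q0, q1, q4}, on 1 → {q0, q3}
{q0, q1, q4}: on 0 → {q0, q1}, on 1 → {q0, q2, q3}
Reachable non-empty subsets: {q0}, {q0, q1}, {q0, q3}, {q0, q2, q3}, {q0, q1, q4} — 5 in total.

Final answer: 5 states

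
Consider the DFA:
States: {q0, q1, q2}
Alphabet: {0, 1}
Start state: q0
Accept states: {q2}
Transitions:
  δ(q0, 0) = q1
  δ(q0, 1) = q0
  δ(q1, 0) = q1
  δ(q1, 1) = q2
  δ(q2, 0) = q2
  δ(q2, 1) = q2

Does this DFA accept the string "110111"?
Processing string "110111":
  q0 --1--> q0
  q0 --1--> q0
  q0 --0--> q1
  q1 --1--> q2
  q2 --1--> q2
  q2 --1--> q2
Final state: q2
Accept states: {q2}
q2 is an accept state, so the string is accepted.

Final answer: Yes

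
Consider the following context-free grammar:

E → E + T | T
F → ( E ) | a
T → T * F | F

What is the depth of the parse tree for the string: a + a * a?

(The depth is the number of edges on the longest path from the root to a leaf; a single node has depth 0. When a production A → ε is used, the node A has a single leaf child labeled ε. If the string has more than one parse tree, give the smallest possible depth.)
The grammar is unambiguous; the parse tree of a + a * a is:
E → E + T at the root (depth 0).
  Left E (depth 1) → T (2) → F (3) → a (4).
  Right T (depth 1) → T * F; that T (2) → F (3) → a (4); F (2) → a (3).
The longest root-to-leaf paths have 4 edges.
Depth = 4.

Final answer: 4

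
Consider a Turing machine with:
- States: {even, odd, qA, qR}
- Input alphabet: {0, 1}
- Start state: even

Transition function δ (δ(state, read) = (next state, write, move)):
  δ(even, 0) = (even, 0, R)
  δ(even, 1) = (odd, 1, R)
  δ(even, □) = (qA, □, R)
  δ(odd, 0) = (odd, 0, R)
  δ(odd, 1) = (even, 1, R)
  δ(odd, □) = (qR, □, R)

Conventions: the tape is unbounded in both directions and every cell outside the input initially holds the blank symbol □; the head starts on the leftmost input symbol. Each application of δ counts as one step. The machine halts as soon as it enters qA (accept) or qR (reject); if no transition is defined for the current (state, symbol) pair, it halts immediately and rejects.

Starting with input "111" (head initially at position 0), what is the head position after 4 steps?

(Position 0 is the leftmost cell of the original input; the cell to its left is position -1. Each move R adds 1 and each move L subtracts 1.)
Step 0: [even]111 (head at position 0)
Step 1: δ(even, 1) = (odd, 1, R)  ⊢  1[odd]11 (head at position 1)
Step 2: δ(odd, 1) = (even, 1, R)  ⊢  11[even]1 (head at position 2)
Step 3: δ(even, 1) = (odd, 1, R)  ⊢  111[odd]□ (head at position 3)
Step 4: δ(odd, □) = (qR, □, R)  ⊢  111□[qR]□ (head at position 4)
Head position after 4 steps: 4

Final answer: Position 4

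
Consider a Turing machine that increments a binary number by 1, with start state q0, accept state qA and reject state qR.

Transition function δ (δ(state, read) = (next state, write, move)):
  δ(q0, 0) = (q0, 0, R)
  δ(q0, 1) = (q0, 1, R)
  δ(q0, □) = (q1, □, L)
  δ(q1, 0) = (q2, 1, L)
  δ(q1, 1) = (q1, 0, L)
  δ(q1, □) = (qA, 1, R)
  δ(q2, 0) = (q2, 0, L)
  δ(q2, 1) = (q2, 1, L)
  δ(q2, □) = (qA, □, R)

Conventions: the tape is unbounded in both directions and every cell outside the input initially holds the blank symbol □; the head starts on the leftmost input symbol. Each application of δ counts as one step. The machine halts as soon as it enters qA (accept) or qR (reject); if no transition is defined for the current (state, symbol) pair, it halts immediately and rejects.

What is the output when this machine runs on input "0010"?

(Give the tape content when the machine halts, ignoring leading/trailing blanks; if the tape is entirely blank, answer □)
Step 0: [q0]0010 (head at position 0)
Step 1: δ(q0, 0) = (q0, 0, R)  ⊢  0[q0]010 (head at position 1)
Step 2: δ(q0, 0) = (q0, 0, R)  ⊢  00[q0]10 (head at position 2)
Step 3: δ(q0, 1) = (q0, 1, R)  ⊢  001[q0]0 (head at position 3)
Step 4: δ(q0, 0) = (q0, 0, R)  ⊢  0010[q0]□ (head at position 4)
Step 5: δ(q0, □) = (q1, □, L)  ⊢  001[q1]0□ (head at position 3)
Step 6: δ(q1, 0) = (q2, 1, L)  ⊢  00[q2]11□ (head at position 2)
Step 7: δ(q2, 1) = (q2, 1, L)  ⊢  0[q2]011□ (head at position 1)
Step 8: δ(q2, 0) = (q2, 0, L)  ⊢  [q2]0011□ (head at position 0)
Step 9: δ(q2, 0) = (q2, 0, L)  ⊢  [q2]□0011□ (head at position -1)
Step 10: δ(q2, □) = (qA, □, R)  ⊢  □[qA]0011□ (head at position 0)
The machine is in qA, so it halts and accepts.
Tape content when halted (ignoring surrounding blanks): 0011

Final answer: Output: 0011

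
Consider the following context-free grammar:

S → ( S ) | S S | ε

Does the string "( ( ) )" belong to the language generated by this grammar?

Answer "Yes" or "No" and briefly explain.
A derivation exists: S ⇒ ( S ) ⇒ ( ( S ) ) ⇒ ( ( ) ) (using S → ( S ) twice, then S → ε).

Final answer: Yes - a valid derivation exists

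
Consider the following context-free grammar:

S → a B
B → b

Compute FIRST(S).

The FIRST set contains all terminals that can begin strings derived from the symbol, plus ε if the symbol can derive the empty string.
S has the single production S → a B, whose right-hand side begins with the terminal a. So FIRST(S) = {a}.

Final answer: {a}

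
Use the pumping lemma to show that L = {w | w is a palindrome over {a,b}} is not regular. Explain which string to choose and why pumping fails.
Language: L = {w | w is a palindrome over {a,b}} (strings that read the same forwards and backwards)
Step 1: Assume for contradiction that L is regular, with pumping length p.
Step 2: Choose s = a^p b a^p. Then s ∈ L (it reads the same forwards and backwards) and |s| ≥ p.
Step 3: Consider any decomposition s = xyz with |xy| ≤ p and |y| > 0. Since |xy| ≤ p and the first p symbols of s are all a's, y = a^k for some k with 1 ≤ k ≤ p.
Step 4: Pumping up (i = 2): xy²z = a^(p+k) b a^p. Its reverse is a^p b a^(p+k) ≠ a^(p+k) b a^p (the single b is no longer in the middle), so xy²z is not a palindrome and xy²z ∉ L.
This contradicts the pumping lemma, so L is not regular.

Final answer: Choose s = a^p b a^p. Since |xy| ≤ p, y = a^k with k ≥ 1. Then xy²z = a^(p+k) b a^p is not a palindrome, so ∉ L.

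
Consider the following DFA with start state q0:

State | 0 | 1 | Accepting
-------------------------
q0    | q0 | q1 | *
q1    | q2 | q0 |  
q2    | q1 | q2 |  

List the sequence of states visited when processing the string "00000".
q0 → q0 → q0 → q0 → q0 → q0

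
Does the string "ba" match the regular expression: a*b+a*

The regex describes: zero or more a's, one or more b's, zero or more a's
Yes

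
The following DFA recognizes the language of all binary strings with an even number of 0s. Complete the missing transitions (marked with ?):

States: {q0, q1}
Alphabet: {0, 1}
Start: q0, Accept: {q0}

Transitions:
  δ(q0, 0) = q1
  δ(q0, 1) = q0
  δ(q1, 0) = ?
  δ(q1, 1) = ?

What each state remembers (consistent with the given transitions and accept states):
  q0: an even number of 0s has been read so far
  q1: an odd number of 0s has been read so far
Filling in the missing entries:
  δ(q1, 0): in q1 (an odd number of 0s has been read so far), after reading 0 we have: an even number of 0s has been read so far → q0
  δ(q1, 1): in q1 (an odd number of 0s has been read so far), after reading 1 we have: an odd number of 0s has been read so far → q1

Final answer: δ(q1, 0) = q0; δ(q1, 1) = q1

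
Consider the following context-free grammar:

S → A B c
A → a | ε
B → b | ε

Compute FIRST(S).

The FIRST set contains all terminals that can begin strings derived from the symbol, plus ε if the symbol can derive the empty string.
FIRST(A) = {a, ε} (A → a | ε) and FIRST(B) = {b, ε} (B → b | ε).
For S → A B c: add FIRST(A) minus ε = {a}; A is nullable, so also add FIRST(B) minus ε = {b}; B is nullable too, so also add FIRST(c) = {c}. The terminal c is never erased, so S is not nullable and ε is not included.
FIRST(S) = {a, b, c}.

Final answer: {a, b, c}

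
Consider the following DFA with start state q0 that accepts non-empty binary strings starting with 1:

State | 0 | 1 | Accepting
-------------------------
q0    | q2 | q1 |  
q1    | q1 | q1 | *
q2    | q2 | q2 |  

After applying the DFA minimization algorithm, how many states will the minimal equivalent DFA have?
All 3 states are reachable from q0, so none can be removed as unreachable.
Table-filling: first mark every (accepting, non-accepting) pair as distinguishable (accepting: {q1}; non-accepting: {q0, q2}).
Round 1: (q0, q2) on '1' go to q1 and q2, already distinguishable → mark.
Every pair of states is distinguishable, so the DFA is already minimal.
Equivalence classes: {q0}, {q1}, {q2} → 3 states.

Final answer: 3 states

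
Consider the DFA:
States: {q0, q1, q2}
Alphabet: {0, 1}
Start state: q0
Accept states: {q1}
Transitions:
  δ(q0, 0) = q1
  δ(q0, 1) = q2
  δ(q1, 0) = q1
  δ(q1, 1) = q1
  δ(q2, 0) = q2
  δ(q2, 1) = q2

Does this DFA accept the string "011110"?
Processing string "011110":
  q0 --0--> q1
  q1 --1--> q1
  q1 --1--> q1
  q1 --1--> q1
  q1 --1--> q1
  q1 --0--> q1
Final state: q1
Accept states: {q1}
q1 is an accept state, so the string is accepted.

Final answer: Yes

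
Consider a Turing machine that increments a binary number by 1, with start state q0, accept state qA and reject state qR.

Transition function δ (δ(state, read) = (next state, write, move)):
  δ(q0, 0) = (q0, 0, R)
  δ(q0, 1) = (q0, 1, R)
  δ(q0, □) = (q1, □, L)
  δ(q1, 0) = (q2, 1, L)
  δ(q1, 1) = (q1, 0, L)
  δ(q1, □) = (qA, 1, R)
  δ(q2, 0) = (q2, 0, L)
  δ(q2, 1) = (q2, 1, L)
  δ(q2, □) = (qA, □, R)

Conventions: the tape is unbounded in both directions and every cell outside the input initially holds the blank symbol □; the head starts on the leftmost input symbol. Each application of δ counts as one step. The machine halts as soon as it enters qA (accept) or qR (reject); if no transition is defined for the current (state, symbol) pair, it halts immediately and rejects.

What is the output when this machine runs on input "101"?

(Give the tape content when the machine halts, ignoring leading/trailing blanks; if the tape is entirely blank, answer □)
Step 0: [q0]101 (head at position 0)
Step 1: δ(q0, 1) = (q0, 1, R)  ⊢  1[q0]01 (head at position 1)
Step 2: δ(q0, 0) = (q0, 0, R)  ⊢  10[q0]1 (head at position 2)
Step 3: δ(q0, 1) = (q0, 1, R)  ⊢  101[q0]□ (head at position 3)
Step 4: δ(q0, □) = (q1, □, L)  ⊢  10[q1]1□ (head at position 2)
Step 5: δ(q1, 1) = (q1, 0, L)  ⊢  1[q1]00□ (head at position 1)
Step 6: δ(q1, 0) = (q2, 1, L)  ⊢  [q2]110□ (head at position 0)
Step 7: δ(q2, 1) = (q2, 1, L)  ⊢  [q2]□110□ (head at position -1)
Step 8: δ(q2, □) = (qA, □, R)  ⊢  □[qA]110□ (head at position 0)
The machine is in qA, so it halts and accepts.
Tape content when halted (ignoring surrounding blanks): 110

Final answer: Output: 110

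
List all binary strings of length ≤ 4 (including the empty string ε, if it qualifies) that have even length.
Checking every binary string of length 0 to 4:
  Length 0: accepted: ε | rejected: (none)
  Length 1: accepted: (none) | rejected: 0, 1
  Length 2: accepted: 00, 01, 10, 11 | rejected: (none)
  Length 3: accepted: (none) | rejected: 000, 001, 010, 011, 100, 101, 110, 111
  Length 4: accepted: 0000, 0001, 0010, 0011, 0100, 0101, 0110, 0111, 1000, 1001, 1010, 1011, 1100, 1101, 1110, 1111 | rejected: (none)
Total: 21 string(s).

Final answer: ε, 00, 01, 10, 11, 0000, 0001, 0010, 0011, 0100, 0101, 0110, 0111, 1000, 1001, 1010, 1011, 1100, 1101, 1110, 1111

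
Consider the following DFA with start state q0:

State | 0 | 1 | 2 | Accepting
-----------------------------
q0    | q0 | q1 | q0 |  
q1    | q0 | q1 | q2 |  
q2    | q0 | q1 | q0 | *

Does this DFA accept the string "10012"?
Start in q0.
Read '1': q0 → q1
Read '0': q1 → q0
Read '0': q0 → q0
Read '1': q0 → q1
Read '2': q1 → q2
Final state q2 is accepting, so the string is accepted.

Final answer: Yes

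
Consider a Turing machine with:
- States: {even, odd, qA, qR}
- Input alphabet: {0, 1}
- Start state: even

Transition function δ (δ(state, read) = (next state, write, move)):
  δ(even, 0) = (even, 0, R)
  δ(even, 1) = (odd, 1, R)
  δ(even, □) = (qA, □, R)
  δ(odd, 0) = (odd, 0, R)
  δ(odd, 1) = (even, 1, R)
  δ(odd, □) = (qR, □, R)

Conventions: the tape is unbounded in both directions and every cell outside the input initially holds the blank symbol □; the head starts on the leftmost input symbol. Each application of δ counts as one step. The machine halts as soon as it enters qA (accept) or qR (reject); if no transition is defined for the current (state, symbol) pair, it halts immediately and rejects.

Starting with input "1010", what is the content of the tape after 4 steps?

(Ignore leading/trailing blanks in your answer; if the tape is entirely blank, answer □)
Step 0: [even]1010 (head at position 0)
Step 1: δ(even, 1) = (odd, 1, R)  ⊢  1[odd]010 (head at position 1)
Step 2: δ(odd, 0) = (odd, 0, R)  ⊢  10[odd]10 (head at position 2)
Step 3: δ(odd, 1) = (even, 1, R)  ⊢  101[even]0 (head at position 3)
Step 4: δ(even, 0) = (even, 0, R)  ⊢  1010[even]□ (head at position 4)
Tape after 4 steps (ignoring surrounding blanks): 1010

Final answer: Tape: 1010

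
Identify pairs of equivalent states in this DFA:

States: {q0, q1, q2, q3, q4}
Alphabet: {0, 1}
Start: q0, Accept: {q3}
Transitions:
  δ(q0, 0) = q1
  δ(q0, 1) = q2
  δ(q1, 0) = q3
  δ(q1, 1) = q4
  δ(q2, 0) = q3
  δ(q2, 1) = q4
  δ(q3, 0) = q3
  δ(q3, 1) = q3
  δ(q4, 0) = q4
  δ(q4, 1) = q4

Using the table-filling algorithm:
Round 0 – mark pairs where exactly one state is accepting: (q0,q3), (q1,q3), (q2,q3), (q3,q4)
Round 1 – newly marked: (q0,q1) [on 0: q1 vs q3, already marked]; (q0,q2) [on 0: q1 vs q3, already marked]; (q1,q4) [on 0: q3 vs q4, already marked]; (q2,q4) [on 0: q3 vs q4, already marked]
Round 2 – newly marked: (q0,q4) [on 0: q1 vs q4, already marked]
No further pairs can be marked.
(q1, q2) unmarked: δ(q1,0)=q3, δ(q2,0)=q3; δ(q1,1)=q4, δ(q2,1)=q4 → equivalent
Equivalent pairs: (q1, q2)

Final answer: Equivalent pairs: (q1, q2)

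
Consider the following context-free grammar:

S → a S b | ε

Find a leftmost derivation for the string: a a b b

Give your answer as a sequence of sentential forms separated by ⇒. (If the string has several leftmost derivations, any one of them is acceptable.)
Start with S.
Step 1: the leftmost non-terminal is S; apply S → a S b:  a S b
Step 2: the leftmost non-terminal is S; apply S → a S b:  a a S b b
Step 3: the leftmost non-terminal is S; apply S → ε:  a a b b

Final answer: S ⇒ a S b ⇒ a a S b b ⇒ a a b b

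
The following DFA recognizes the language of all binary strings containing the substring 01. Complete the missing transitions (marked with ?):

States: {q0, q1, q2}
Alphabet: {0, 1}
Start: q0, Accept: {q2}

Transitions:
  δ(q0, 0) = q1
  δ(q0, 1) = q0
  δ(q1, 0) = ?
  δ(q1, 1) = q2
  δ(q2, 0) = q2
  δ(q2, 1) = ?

What each state remembers (consistent with the given transitions and accept states):
  q0: 01 not seen yet and the last symbol was not 0
  q1: 01 not seen yet and the last symbol was 0
  q2: the substring 01 has already been seen
Filling in the missing entries:
  δ(q1, 0): in q1 (01 not seen yet and the last symbol was 0), after reading 0 we have: 01 not seen yet and the last symbol was 0 → q1
  δ(q2, 1): in q2 (the substring 01 has already been seen), after reading 1 we have: the substring 01 has already been seen → q2

Final answer: δ(q1, 0) = q1; δ(q2, 1) = q2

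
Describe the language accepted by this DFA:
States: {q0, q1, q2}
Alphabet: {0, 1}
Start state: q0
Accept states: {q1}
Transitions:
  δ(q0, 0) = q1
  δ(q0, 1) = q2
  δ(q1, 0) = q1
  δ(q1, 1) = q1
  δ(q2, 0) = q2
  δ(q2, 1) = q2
Analyzing the DFA structure:
Start state: q0
Accept states: {q1}
Interpreting what each state remembers (checking against the transitions):
  q0: nothing has been read yet
  q1: the first symbol was 0
  q2: the first symbol was 1 (trap state)
  δ(q0, 0): in q0 (nothing has been read yet), after reading 0 we have: the first symbol was 0 → q1
  δ(q0, 1): in q0 (nothing has been read yet), after reading 1 we have: the first symbol was 1 (trap state) → q2
  δ(q1, 0): in q1 (the first symbol was 0), after reading 0 we have: the first symbol was 0 → q1
  δ(q1, 1): in q1 (the first symbol was 0), after reading 1 we have: the first symbol was 0 → q1
  δ(q2, 0): in q2 (the first symbol was 1 (trap state)), after reading 0 we have: the first symbol was 1 (trap state) → q2
  δ(q2, 1): in q2 (the first symbol was 1 (trap state)), after reading 1 we have: the first symbol was 1 (trap state) → q2
A string is accepted iff it ends in {q1}, i.e. the first symbol was 0.
Language: All binary strings starting with 0

Final answer: All binary strings starting with 0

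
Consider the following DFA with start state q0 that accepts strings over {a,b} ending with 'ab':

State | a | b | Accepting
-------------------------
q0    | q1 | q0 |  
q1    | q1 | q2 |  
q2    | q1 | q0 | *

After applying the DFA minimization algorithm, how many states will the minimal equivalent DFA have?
All 3 states are reachable from q0, so none can be removed as unreachable.
Table-filling: first mark every (accepting, non-accepting) pair as distinguishable (accepting: {q2}; non-accepting: {q0, q1}).
Round 1: (q0, q1) on 'b' go to q0 and q2, already distinguishable → mark.
Every pair of states is distinguishable, so the DFA is already minimal.
Equivalence classes: {q0}, {q1}, {q2} → 3 states.

Final answer: 3 states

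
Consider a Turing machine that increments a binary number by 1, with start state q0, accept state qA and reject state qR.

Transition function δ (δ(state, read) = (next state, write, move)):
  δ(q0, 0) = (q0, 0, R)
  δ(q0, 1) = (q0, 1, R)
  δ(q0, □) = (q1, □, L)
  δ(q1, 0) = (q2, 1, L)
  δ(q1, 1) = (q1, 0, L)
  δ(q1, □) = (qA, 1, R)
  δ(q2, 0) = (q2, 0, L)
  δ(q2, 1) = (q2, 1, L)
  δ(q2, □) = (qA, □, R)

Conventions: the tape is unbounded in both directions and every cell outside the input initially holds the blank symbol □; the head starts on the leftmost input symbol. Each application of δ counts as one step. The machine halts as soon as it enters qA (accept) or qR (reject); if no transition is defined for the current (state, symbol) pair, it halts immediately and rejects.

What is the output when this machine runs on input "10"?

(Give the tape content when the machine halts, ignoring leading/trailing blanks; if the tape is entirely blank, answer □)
Step 0: [q0]10 (head at position 0)
Step 1: δ(q0, 1) = (q0, 1, R)  ⊢  1[q0]0 (head at position 1)
Step 2: δ(q0, 0) = (q0, 0, R)  ⊢  10[q0]□ (head at position 2)
Step 3: δ(q0, □) = (q1, □, L)  ⊢  1[q1]0□ (head at position 1)
Step 4: δ(q1, 0) = (q2, 1, L)  ⊢  [q2]11□ (head at position 0)
Step 5: δ(q2, 1) = (q2, 1, L)  ⊢  [q2]□11□ (head at position -1)
Step 6: δ(q2, □) = (qA, □, R)  ⊢  □[qA]11□ (head at position 0)
The machine is in qA, so it halts and accepts.
Tape content when halted (ignoring surrounding blanks): 11

Final answer: Output: 11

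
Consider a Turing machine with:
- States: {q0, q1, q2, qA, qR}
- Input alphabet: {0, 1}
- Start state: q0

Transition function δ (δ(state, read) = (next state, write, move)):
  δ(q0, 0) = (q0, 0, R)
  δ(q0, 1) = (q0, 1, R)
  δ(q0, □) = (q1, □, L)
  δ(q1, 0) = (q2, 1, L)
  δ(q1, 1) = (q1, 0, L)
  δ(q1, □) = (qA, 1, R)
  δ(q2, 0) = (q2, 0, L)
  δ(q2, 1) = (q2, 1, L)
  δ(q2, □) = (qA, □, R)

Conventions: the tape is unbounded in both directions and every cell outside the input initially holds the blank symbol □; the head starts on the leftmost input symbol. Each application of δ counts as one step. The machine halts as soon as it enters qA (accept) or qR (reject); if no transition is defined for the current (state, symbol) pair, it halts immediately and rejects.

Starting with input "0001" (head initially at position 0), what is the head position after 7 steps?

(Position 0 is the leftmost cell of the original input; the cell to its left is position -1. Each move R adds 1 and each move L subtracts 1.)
Step 0: [q0]0001 (head at position 0)
Step 1: δ(q0, 0) = (q0, 0, R)  ⊢  0[q0]001 (head at position 1)
Step 2: δ(q0, 0) = (q0, 0, R)  ⊢  00[q0]01 (head at position 2)
Step 3: δ(q0, 0) = (q0, 0, R)  ⊢  000[q0]1 (head at position 3)
Step 4: δ(q0, 1) = (q0, 1, R)  ⊢  0001[q0]□ (head at position 4)
Step 5: δ(q0, □) = (q1, □, L)  ⊢  000[q1]1□ (head at position 3)
Step 6: δ(q1, 1) = (q1, 0, L)  ⊢  00[q1]00□ (head at position 2)
Step 7: δ(q1, 0) = (q2, 1, L)  ⊢  0[q2]010□ (head at position 1)
Head position after 7 steps: 1

Final answer: Position 1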